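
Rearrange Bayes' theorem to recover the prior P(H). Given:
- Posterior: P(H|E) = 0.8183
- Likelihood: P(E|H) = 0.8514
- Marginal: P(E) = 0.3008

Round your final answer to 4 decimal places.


From Bayes' theorem: P(H|E) = P(E|H) × P(H) / P(E)

Rearranging for P(H):
P(H) = P(H|E) × P(E) / P(E|H)
     = 0.8183 × 0.3008 / 0.8514
     = 0.24614464 / 0.8514
     = 0.2891


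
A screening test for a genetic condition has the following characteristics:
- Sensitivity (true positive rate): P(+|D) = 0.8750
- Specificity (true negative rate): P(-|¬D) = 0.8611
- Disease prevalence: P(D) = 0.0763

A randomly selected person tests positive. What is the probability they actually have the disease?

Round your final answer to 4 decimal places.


Let D = has disease, + = positive test

Given:
- P(D) = 0.0763 (prevalence)
- P(+|D) = 0.8750 (sensitivity)
- P(-|¬D) = 0.8611 (specificity)
- P(+|¬D) = 0.1389 (false positive rate = 1 - specificity)

Step 1: Find P(+)
P(+) = P(+|D)P(D) + P(+|¬D)P(¬D)
     = 0.8750 × 0.0763 + 0.1389 × 0.9237
     = 0.06676250 + 0.12830193
     = 0.19506443

Step 2: Apply Bayes' theorem for P(D|+)
P(D|+) = P(+|D)P(D) / P(+)
       = 0.06676250 / 0.19506443
       = 0.3423


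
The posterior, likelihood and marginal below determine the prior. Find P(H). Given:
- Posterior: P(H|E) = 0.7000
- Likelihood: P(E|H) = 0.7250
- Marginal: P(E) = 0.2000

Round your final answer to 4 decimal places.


From Bayes' theorem: P(H|E) = P(E|H) × P(H) / P(E)

Rearranging for P(H):
P(H) = P(H|E) × P(E) / P(E|H)
     = 0.7000 × 0.2000 / 0.7250
     = 0.14000000 / 0.7250
     = 0.1931


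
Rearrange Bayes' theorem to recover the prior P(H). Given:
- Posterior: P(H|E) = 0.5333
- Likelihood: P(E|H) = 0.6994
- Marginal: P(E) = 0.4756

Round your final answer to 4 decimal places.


From Bayes' theorem: P(H|E) = P(E|H) × P(H) / P(E)

Rearranging for P(H):
P(H) = P(H|E) × P(E) / P(E|H)
     = 0.5333 × 0.4756 / 0.6994
     = 0.25363748 / 0.6994
     = 0.3627


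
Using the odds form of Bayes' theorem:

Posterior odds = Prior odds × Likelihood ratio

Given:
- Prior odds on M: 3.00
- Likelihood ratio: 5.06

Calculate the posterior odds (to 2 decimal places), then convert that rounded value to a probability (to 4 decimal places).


Step 1: Calculate posterior odds
Posterior odds = Prior odds × LR
               = 3.00 × 5.06
               = 15.18

Step 2: Convert to probability
P(M|E) = Posterior odds / (1 + Posterior odds)
       = 15.18 / (1 + 15.18)
       = 15.18 / 16.18
       = 0.9382

The evidence increased P(M) from 0.7500 to 0.9382.


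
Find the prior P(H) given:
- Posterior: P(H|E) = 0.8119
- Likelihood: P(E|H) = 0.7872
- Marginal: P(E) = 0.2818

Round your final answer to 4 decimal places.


From Bayes' theorem: P(H|E) = P(E|H) × P(H) / P(E)

Rearranging for P(H):
P(H) = P(H|E) × P(E) / P(E|H)
     = 0.8119 × 0.2818 / 0.7872
     = 0.22879342 / 0.7872
     = 0.2906


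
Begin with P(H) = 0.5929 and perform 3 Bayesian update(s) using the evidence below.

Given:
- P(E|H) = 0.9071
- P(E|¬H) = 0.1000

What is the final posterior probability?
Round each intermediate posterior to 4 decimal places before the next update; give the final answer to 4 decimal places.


Sequential Bayesian updating:

Initial prior: P(H) = 0.5929

Update 1:
  P(E) = 0.9071 × 0.5929 + 0.1000 × 0.4071 = 0.53781959 + 0.04071000 = 0.57852959
  P(H|E) = 0.53781959 / 0.57852959 = 0.9296

Update 2:
  P(E) = 0.9071 × 0.9296 + 0.1000 × 0.0704 = 0.84324016 + 0.00704000 = 0.85028016
  P(H|E) = 0.84324016 / 0.85028016 = 0.9917

Update 3:
  P(E) = 0.9071 × 0.9917 + 0.1000 × 0.0083 = 0.89957107 + 0.00083000 = 0.90040107
  P(H|E) = 0.89957107 / 0.90040107 = 0.9991

Final posterior: 0.9991


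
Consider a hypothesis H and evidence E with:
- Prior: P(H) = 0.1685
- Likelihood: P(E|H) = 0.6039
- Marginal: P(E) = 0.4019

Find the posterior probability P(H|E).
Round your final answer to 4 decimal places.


Using Bayes' theorem:

P(H|E) = P(E|H) × P(H) / P(E)
       = 0.6039 × 0.1685 / 0.4019
       = 0.10175715 / 0.4019
       = 0.2532

The evidence strengthens our belief in H.
Prior: 0.1685 → Posterior: 0.2532


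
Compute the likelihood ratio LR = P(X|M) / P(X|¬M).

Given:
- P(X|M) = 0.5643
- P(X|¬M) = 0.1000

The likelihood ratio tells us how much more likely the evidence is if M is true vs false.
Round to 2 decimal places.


Likelihood Ratio (LR) = P(X|M) / P(X|¬M)

LR = 0.5643 / 0.1000
   = 5.64

The evidence is 5.64 times more likely if M is true than if M is false.
LR > 1, so observing X raises the odds in favor of M.


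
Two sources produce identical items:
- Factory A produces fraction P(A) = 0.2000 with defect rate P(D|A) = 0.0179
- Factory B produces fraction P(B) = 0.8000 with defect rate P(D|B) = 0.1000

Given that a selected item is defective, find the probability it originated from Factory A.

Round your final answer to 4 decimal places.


Let A = from Factory A, D = defective

Given:
- P(A) = 0.2000, P(B) = 0.8000
- P(D|A) = 0.0179, P(D|B) = 0.1000

Step 1: Find P(D)
P(D) = P(D|A)P(A) + P(D|B)P(B)
     = 0.0179 × 0.2000 + 0.1000 × 0.8000
     = 0.00358000 + 0.08000000
     = 0.08358000

Step 2: Apply Bayes' theorem
P(A|D) = P(D|A)P(A) / P(D)
       = 0.00358000 / 0.08358000
       = 0.0428


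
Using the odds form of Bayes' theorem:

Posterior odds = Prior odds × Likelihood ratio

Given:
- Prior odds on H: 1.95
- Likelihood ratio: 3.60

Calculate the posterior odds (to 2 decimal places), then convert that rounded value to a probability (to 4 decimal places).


Step 1: Calculate posterior odds
Posterior odds = Prior odds × LR
               = 1.95 × 3.60
               = 7.02

Step 2: Convert to probability
P(H|E) = Posterior odds / (1 + Posterior odds)
       = 7.02 / (1 + 7.02)
       = 7.02 / 8.02
       = 0.8753

The evidence increased P(H) from 0.6610 to 0.8753.


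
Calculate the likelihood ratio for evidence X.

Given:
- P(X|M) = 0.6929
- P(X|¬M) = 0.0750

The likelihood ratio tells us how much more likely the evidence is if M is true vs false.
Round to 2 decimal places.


Likelihood Ratio (LR) = P(X|M) / P(X|¬M)

LR = 0.6929 / 0.0750
   = 9.24

The evidence is 9.24 times more likely if M is true than if M is false.
Because LR exceeds 1, X is evidence for M.


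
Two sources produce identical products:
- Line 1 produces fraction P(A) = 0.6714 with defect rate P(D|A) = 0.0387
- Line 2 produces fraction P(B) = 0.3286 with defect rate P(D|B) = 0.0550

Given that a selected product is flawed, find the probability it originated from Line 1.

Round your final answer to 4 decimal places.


Let A = from Line 1, D = flawed

Given:
- P(A) = 0.6714, P(B) = 0.3286
- P(D|A) = 0.0387, P(D|B) = 0.0550

Step 1: Find P(D)
P(D) = P(D|A)P(A) + P(D|B)P(B)
     = 0.0387 × 0.6714 + 0.0550 × 0.3286
     = 0.02598318 + 0.01807300
     = 0.04405618

Step 2: Apply Bayes' theorem
P(A|D) = P(D|A)P(A) / P(D)
       = 0.02598318 / 0.04405618
       = 0.5898


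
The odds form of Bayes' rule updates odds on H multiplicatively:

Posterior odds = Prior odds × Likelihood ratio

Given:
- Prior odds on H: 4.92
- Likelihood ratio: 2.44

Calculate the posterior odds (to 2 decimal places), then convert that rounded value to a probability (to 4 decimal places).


Step 1: Calculate posterior odds
Posterior odds = Prior odds × LR
               = 4.92 × 2.44
               = 12.00

Step 2: Convert to probability
P(H|E) = Posterior odds / (1 + Posterior odds)
       = 12.00 / (1 + 12.00)
       = 12.00 / 13.00
       = 0.9231

The evidence increased P(H) from 0.8311 to 0.9231.


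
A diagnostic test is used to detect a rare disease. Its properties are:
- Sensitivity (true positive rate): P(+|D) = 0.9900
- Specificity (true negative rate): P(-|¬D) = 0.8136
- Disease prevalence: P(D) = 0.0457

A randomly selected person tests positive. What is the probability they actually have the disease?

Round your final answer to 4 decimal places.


Let D = has disease, + = positive test

Given:
- P(D) = 0.0457 (prevalence)
- P(+|D) = 0.9900 (sensitivity)
- P(-|¬D) = 0.8136 (specificity)
- P(+|¬D) = 0.1864 (false positive rate = 1 - specificity)

Step 1: Find P(+)
P(+) = P(+|D)P(D) + P(+|¬D)P(¬D)
     = 0.9900 × 0.0457 + 0.1864 × 0.9543
     = 0.04524300 + 0.17788152
     = 0.22312452

Step 2: Apply Bayes' theorem for P(D|+)
P(D|+) = P(+|D)P(D) / P(+)
       = 0.04524300 / 0.22312452
       = 0.2028


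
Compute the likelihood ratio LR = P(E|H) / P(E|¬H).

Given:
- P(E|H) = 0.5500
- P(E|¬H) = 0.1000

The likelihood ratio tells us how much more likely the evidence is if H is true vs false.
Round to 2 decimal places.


Likelihood Ratio (LR) = P(E|H) / P(E|¬H)

LR = 0.5500 / 0.1000
   = 5.50

The evidence is 5.50 times more likely if H is true than if H is false.
Because LR exceeds 1, E is evidence for H.


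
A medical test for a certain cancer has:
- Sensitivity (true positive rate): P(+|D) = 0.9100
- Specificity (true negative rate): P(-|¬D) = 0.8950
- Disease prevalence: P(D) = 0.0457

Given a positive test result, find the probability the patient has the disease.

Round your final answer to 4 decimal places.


Let D = has disease, + = positive test

Given:
- P(D) = 0.0457 (prevalence)
- P(+|D) = 0.9100 (sensitivity)
- P(-|¬D) = 0.8950 (specificity)
- P(+|¬D) = 0.1050 (false positive rate = 1 - specificity)

Step 1: Find P(+)
P(+) = P(+|D)P(D) + P(+|¬D)P(¬D)
     = 0.9100 × 0.0457 + 0.1050 × 0.9543
     = 0.04158700 + 0.10020150
     = 0.14178850

Step 2: Apply Bayes' theorem for P(D|+)
P(D|+) = P(+|D)P(D) / P(+)
       = 0.04158700 / 0.14178850
       = 0.2933


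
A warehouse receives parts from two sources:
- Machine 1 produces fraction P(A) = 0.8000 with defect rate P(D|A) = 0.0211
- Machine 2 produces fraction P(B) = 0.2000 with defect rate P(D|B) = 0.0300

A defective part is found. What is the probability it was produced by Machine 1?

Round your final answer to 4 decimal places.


Let A = from Machine 1, D = defective

Given:
- P(A) = 0.8000, P(B) = 0.2000
- P(D|A) = 0.0211, P(D|B) = 0.0300

Step 1: Find P(D)
P(D) = P(D|A)P(A) + P(D|B)P(B)
     = 0.0211 × 0.8000 + 0.0300 × 0.2000
     = 0.01688000 + 0.00600000
     = 0.02288000

Step 2: Apply Bayes' theorem
P(A|D) = P(D|A)P(A) / P(D)
       = 0.01688000 / 0.02288000
       = 0.7378


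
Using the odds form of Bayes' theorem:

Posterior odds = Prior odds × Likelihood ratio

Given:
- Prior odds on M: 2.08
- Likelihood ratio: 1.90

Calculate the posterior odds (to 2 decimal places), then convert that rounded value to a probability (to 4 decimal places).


Step 1: Calculate posterior odds
Posterior odds = Prior odds × LR
               = 2.08 × 1.90
               = 3.95

Step 2: Convert to probability
P(M|E) = Posterior odds / (1 + Posterior odds)
       = 3.95 / (1 + 3.95)
       = 3.95 / 4.95
       = 0.7980

The evidence increased P(M) from 0.6753 to 0.7980.


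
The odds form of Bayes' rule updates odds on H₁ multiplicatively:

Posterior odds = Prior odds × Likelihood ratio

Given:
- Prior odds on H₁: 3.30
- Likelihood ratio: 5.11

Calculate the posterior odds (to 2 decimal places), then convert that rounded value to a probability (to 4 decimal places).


Step 1: Calculate posterior odds
Posterior odds = Prior odds × LR
               = 3.30 × 5.11
               = 16.86

Step 2: Convert to probability
P(H₁|E) = Posterior odds / (1 + Posterior odds)
       = 16.86 / (1 + 16.86)
       = 16.86 / 17.86
       = 0.9440

The evidence increased P(H₁) from 0.7674 to 0.9440.


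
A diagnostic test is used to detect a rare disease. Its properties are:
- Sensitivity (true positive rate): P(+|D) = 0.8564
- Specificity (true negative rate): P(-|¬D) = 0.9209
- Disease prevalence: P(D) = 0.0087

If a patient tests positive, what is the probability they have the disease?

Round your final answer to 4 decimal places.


Let D = has disease, + = positive test

Given:
- P(D) = 0.0087 (prevalence)
- P(+|D) = 0.8564 (sensitivity)
- P(-|¬D) = 0.9209 (specificity)
- P(+|¬D) = 0.0791 (false positive rate = 1 - specificity)

Step 1: Find P(+)
P(+) = P(+|D)P(D) + P(+|¬D)P(¬D)
     = 0.8564 × 0.0087 + 0.0791 × 0.9913
     = 0.00745068 + 0.07841183
     = 0.08586251

Step 2: Apply Bayes' theorem for P(D|+)
P(D|+) = P(+|D)P(D) / P(+)
       = 0.00745068 / 0.08586251
       = 0.0868


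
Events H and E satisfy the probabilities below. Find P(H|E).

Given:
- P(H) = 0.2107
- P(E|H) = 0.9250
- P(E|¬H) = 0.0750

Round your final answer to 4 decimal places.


Bayes' theorem: P(H|E) = P(E|H) × P(H) / P(E)

Step 1: Calculate P(E) using law of total probability
P(E) = P(E|H)P(H) + P(E|¬H)P(¬H)
     = 0.9250 × 0.2107 + 0.0750 × 0.7893
     = 0.19489750 + 0.05919750
     = 0.25409500

Step 2: Apply Bayes' theorem
P(H|E) = P(E|H) × P(H) / P(E)
       = 0.19489750 / 0.25409500
       = 0.7670


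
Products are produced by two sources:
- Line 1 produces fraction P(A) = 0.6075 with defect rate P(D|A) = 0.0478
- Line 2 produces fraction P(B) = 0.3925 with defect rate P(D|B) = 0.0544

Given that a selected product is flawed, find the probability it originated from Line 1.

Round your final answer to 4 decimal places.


Let A = from Line 1, D = flawed

Given:
- P(A) = 0.6075, P(B) = 0.3925
- P(D|A) = 0.0478, P(D|B) = 0.0544

Step 1: Find P(D)
P(D) = P(D|A)P(A) + P(D|B)P(B)
     = 0.0478 × 0.6075 + 0.0544 × 0.3925
     = 0.02903850 + 0.02135200
     = 0.05039050

Step 2: Apply Bayes' theorem
P(A|D) = P(D|A)P(A) / P(D)
       = 0.02903850 / 0.05039050
       = 0.5763


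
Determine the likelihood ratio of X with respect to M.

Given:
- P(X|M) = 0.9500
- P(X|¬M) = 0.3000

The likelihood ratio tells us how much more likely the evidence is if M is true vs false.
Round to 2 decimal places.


Likelihood Ratio (LR) = P(X|M) / P(X|¬M)

LR = 0.9500 / 0.3000
   = 3.17

The evidence is 3.17 times more likely if M is true than if M is false.
Because LR exceeds 1, X is evidence for M.


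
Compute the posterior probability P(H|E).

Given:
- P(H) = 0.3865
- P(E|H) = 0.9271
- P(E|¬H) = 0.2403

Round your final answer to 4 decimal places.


Bayes' theorem: P(H|E) = P(E|H) × P(H) / P(E)

Step 1: Calculate P(E) using law of total probability
P(E) = P(E|H)P(H) + P(E|¬H)P(¬H)
     = 0.9271 × 0.3865 + 0.2403 × 0.6135
     = 0.35832415 + 0.14742405
     = 0.50574820

Step 2: Apply Bayes' theorem
P(H|E) = P(E|H) × P(H) / P(E)
       = 0.35832415 / 0.50574820
       = 0.7085


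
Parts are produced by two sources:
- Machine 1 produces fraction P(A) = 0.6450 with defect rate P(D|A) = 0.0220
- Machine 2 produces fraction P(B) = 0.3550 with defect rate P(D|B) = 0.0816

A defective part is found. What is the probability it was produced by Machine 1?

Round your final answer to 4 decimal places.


Let A = from Machine 1, D = defective

Given:
- P(A) = 0.6450, P(B) = 0.3550
- P(D|A) = 0.0220, P(D|B) = 0.0816

Step 1: Find P(D)
P(D) = P(D|A)P(A) + P(D|B)P(B)
     = 0.0220 × 0.6450 + 0.0816 × 0.3550
     = 0.01419000 + 0.02896800
     = 0.04315800

Step 2: Apply Bayes' theorem
P(A|D) = P(D|A)P(A) / P(D)
       = 0.01419000 / 0.04315800
       = 0.3288


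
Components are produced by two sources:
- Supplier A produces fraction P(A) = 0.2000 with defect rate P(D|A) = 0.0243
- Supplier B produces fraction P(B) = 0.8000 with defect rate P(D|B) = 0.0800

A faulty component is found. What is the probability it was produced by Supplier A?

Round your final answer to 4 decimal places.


Let A = from Supplier A, D = faulty

Given:
- P(A) = 0.2000, P(B) = 0.8000
- P(D|A) = 0.0243, P(D|B) = 0.0800

Step 1: Find P(D)
P(D) = P(D|A)P(A) + P(D|B)P(B)
     = 0.0243 × 0.2000 + 0.0800 × 0.8000
     = 0.00486000 + 0.06400000
     = 0.06886000

Step 2: Apply Bayes' theorem
P(A|D) = P(D|A)P(A) / P(D)
       = 0.00486000 / 0.06886000
       = 0.0706


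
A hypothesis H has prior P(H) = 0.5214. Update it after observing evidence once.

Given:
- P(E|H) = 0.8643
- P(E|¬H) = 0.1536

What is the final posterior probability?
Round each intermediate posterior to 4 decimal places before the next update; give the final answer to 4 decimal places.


Sequential Bayesian updating:

Initial prior: P(H) = 0.5214

Update 1:
  P(E) = 0.8643 × 0.5214 + 0.1536 × 0.4786 = 0.45064602 + 0.07351296 = 0.52415898
  P(H|E) = 0.45064602 / 0.52415898 = 0.8598

Final posterior: 0.8598


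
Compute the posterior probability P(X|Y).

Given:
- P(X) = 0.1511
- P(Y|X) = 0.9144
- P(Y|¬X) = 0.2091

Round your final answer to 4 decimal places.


Bayes' theorem: P(X|Y) = P(Y|X) × P(X) / P(Y)

Step 1: Calculate P(Y) using law of total probability
P(Y) = P(Y|X)P(X) + P(Y|¬X)P(¬X)
     = 0.9144 × 0.1511 + 0.2091 × 0.8489
     = 0.13816584 + 0.17750499
     = 0.31567083

Step 2: Apply Bayes' theorem
P(X|Y) = P(Y|X) × P(X) / P(Y)
       = 0.13816584 / 0.31567083
       = 0.4377


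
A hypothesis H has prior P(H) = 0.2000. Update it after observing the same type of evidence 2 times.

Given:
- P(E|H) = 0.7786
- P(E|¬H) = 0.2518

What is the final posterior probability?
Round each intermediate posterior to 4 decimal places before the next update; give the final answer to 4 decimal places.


Sequential Bayesian updating:

Initial prior: P(H) = 0.2000

Update 1:
  P(E) = 0.7786 × 0.2000 + 0.2518 × 0.8000 = 0.15572000 + 0.20144000 = 0.35716000
  P(H|E) = 0.15572000 / 0.35716000 = 0.4360

Update 2:
  P(E) = 0.7786 × 0.4360 + 0.2518 × 0.5640 = 0.33946960 + 0.14201520 = 0.48148480
  P(H|E) = 0.33946960 / 0.48148480 = 0.7050

Final posterior: 0.7050


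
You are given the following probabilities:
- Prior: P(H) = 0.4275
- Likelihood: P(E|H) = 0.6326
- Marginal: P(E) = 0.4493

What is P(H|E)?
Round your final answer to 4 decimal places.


Using Bayes' theorem:

P(H|E) = P(E|H) × P(H) / P(E)
       = 0.6326 × 0.4275 / 0.4493
       = 0.27043650 / 0.4493
       = 0.6019

The evidence strengthens our belief in H.
Prior: 0.4275 → Posterior: 0.6019


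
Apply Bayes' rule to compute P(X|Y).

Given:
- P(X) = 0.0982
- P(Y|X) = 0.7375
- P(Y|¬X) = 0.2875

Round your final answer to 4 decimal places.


Bayes' theorem: P(X|Y) = P(Y|X) × P(X) / P(Y)

Step 1: Calculate P(Y) using law of total probability
P(Y) = P(Y|X)P(X) + P(Y|¬X)P(¬X)
     = 0.7375 × 0.0982 + 0.2875 × 0.9018
     = 0.07242250 + 0.25926750
     = 0.33169000

Step 2: Apply Bayes' theorem
P(X|Y) = P(Y|X) × P(X) / P(Y)
       = 0.07242250 / 0.33169000
       = 0.2183


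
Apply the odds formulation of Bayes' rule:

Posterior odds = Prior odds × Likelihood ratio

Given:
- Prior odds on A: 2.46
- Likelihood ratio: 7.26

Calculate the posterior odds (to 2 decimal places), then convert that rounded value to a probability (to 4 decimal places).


Step 1: Calculate posterior odds
Posterior odds = Prior odds × LR
               = 2.46 × 7.26
               = 17.86

Step 2: Convert to probability
P(A|E) = Posterior odds / (1 + Posterior odds)
       = 17.86 / (1 + 17.86)
       = 17.86 / 18.86
       = 0.9470

The evidence increased P(A) from 0.7110 to 0.9470.


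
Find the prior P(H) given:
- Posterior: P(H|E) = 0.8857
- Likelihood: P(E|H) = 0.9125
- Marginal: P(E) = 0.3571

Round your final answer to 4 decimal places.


From Bayes' theorem: P(H|E) = P(E|H) × P(H) / P(E)

Rearranging for P(H):
P(H) = P(H|E) × P(E) / P(E|H)
     = 0.8857 × 0.3571 / 0.9125
     = 0.31628347 / 0.9125
     = 0.3466


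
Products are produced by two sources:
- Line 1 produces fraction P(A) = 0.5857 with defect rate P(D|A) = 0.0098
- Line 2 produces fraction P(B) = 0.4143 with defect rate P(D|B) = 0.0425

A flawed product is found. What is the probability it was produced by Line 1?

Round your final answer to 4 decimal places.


Let A = from Line 1, D = flawed

Given:
- P(A) = 0.5857, P(B) = 0.4143
- P(D|A) = 0.0098, P(D|B) = 0.0425

Step 1: Find P(D)
P(D) = P(D|A)P(A) + P(D|B)P(B)
     = 0.0098 × 0.5857 + 0.0425 × 0.4143
     = 0.00573986 + 0.01760775
     = 0.02334761

Step 2: Apply Bayes' theorem
P(A|D) = P(D|A)P(A) / P(D)
       = 0.00573986 / 0.02334761
       = 0.2458


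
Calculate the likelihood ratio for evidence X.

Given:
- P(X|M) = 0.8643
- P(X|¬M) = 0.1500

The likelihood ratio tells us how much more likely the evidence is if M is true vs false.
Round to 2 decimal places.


Likelihood Ratio (LR) = P(X|M) / P(X|¬M)

LR = 0.8643 / 0.1500
   = 5.76

The evidence is 5.76 times more likely if M is true than if M is false.
Since LR > 1, the evidence supports M over ¬M.


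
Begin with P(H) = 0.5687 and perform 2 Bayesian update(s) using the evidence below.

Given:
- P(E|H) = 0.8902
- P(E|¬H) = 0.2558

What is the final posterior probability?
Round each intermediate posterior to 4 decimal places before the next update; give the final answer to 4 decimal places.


Sequential Bayesian updating:

Initial prior: P(H) = 0.5687

Update 1:
  P(E) = 0.8902 × 0.5687 + 0.2558 × 0.4313 = 0.50625674 + 0.11032654 = 0.61658328
  P(H|E) = 0.50625674 / 0.61658328 = 0.8211

Update 2:
  P(E) = 0.8902 × 0.8211 + 0.2558 × 0.1789 = 0.73094322 + 0.04576262 = 0.77670584
  P(H|E) = 0.73094322 / 0.77670584 = 0.9411

Final posterior: 0.9411


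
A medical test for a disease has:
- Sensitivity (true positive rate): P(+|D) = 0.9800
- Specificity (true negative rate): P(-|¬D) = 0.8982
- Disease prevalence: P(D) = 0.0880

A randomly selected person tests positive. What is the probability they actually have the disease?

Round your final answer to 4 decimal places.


Let D = has disease, + = positive test

Given:
- P(D) = 0.0880 (prevalence)
- P(+|D) = 0.9800 (sensitivity)
- P(-|¬D) = 0.8982 (specificity)
- P(+|¬D) = 0.1018 (false positive rate = 1 - specificity)

Step 1: Find P(+)
P(+) = P(+|D)P(D) + P(+|¬D)P(¬D)
     = 0.9800 × 0.0880 + 0.1018 × 0.9120
     = 0.08624000 + 0.09284160
     = 0.17908160

Step 2: Apply Bayes' theorem for P(D|+)
P(D|+) = P(+|D)P(D) / P(+)
       = 0.08624000 / 0.17908160
       = 0.4816


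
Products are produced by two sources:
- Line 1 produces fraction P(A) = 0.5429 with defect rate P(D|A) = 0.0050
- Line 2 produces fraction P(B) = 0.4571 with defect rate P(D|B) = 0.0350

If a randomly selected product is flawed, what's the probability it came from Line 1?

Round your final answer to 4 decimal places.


Let A = from Line 1, D = flawed

Given:
- P(A) = 0.5429, P(B) = 0.4571
- P(D|A) = 0.0050, P(D|B) = 0.0350

Step 1: Find P(D)
P(D) = P(D|A)P(A) + P(D|B)P(B)
     = 0.0050 × 0.5429 + 0.0350 × 0.4571
     = 0.00271450 + 0.01599850
     = 0.01871300

Step 2: Apply Bayes' theorem
P(A|D) = P(D|A)P(A) / P(D)
       = 0.00271450 / 0.01871300
       = 0.1451


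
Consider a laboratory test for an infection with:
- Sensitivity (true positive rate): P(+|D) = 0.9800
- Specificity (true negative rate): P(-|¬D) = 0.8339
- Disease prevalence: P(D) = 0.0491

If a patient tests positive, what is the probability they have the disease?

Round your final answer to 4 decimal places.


Let D = has disease, + = positive test

Given:
- P(D) = 0.0491 (prevalence)
- P(+|D) = 0.9800 (sensitivity)
- P(-|¬D) = 0.8339 (specificity)
- P(+|¬D) = 0.1661 (false positive rate = 1 - specificity)

Step 1: Find P(+)
P(+) = P(+|D)P(D) + P(+|¬D)P(¬D)
     = 0.9800 × 0.0491 + 0.1661 × 0.9509
     = 0.04811800 + 0.15794449
     = 0.20606249

Step 2: Apply Bayes' theorem for P(D|+)
P(D|+) = P(+|D)P(D) / P(+)
       = 0.04811800 / 0.20606249
       = 0.2335


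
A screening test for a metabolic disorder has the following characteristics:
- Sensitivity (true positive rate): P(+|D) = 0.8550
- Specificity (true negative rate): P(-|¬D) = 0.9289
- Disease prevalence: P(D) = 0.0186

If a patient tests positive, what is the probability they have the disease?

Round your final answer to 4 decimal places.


Let D = has disease, + = positive test

Given:
- P(D) = 0.0186 (prevalence)
- P(+|D) = 0.8550 (sensitivity)
- P(-|¬D) = 0.9289 (specificity)
- P(+|¬D) = 0.0711 (false positive rate = 1 - specificity)

Step 1: Find P(+)
P(+) = P(+|D)P(D) + P(+|¬D)P(¬D)
     = 0.8550 × 0.0186 + 0.0711 × 0.9814
     = 0.01590300 + 0.06977754
     = 0.08568054

Step 2: Apply Bayes' theorem for P(D|+)
P(D|+) = P(+|D)P(D) / P(+)
       = 0.01590300 / 0.08568054
       = 0.1856


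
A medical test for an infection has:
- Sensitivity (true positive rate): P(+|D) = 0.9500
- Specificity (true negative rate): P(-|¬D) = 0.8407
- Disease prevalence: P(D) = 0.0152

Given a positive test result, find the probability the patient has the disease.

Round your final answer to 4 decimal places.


Let D = has disease, + = positive test

Given:
- P(D) = 0.0152 (prevalence)
- P(+|D) = 0.9500 (sensitivity)
- P(-|¬D) = 0.8407 (specificity)
- P(+|¬D) = 0.1593 (false positive rate = 1 - specificity)

Step 1: Find P(+)
P(+) = P(+|D)P(D) + P(+|¬D)P(¬D)
     = 0.9500 × 0.0152 + 0.1593 × 0.9848
     = 0.01444000 + 0.15687864
     = 0.17131864

Step 2: Apply Bayes' theorem for P(D|+)
P(D|+) = P(+|D)P(D) / P(+)
       = 0.01444000 / 0.17131864
       = 0.0843


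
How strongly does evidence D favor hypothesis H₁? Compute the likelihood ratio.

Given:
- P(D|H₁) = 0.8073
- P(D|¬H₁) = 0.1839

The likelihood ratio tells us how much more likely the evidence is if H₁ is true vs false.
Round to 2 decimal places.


Likelihood Ratio (LR) = P(D|H₁) / P(D|¬H₁)

LR = 0.8073 / 0.1839
   = 4.39

The evidence is 4.39 times more likely if H₁ is true than if H₁ is false.
Because LR exceeds 1, D is evidence for H₁.


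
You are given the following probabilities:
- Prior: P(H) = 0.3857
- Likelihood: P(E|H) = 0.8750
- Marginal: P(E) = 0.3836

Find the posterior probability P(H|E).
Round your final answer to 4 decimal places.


Using Bayes' theorem:

P(H|E) = P(E|H) × P(H) / P(E)
       = 0.8750 × 0.3857 / 0.3836
       = 0.33748750 / 0.3836
       = 0.8798

The evidence strengthens our belief in H.
Prior: 0.3857 → Posterior: 0.8798


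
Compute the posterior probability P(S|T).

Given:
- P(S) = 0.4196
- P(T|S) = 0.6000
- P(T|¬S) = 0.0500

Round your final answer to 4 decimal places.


Bayes' theorem: P(S|T) = P(T|S) × P(S) / P(T)

Step 1: Calculate P(T) using law of total probability
P(T) = P(T|S)P(S) + P(T|¬S)P(¬S)
     = 0.6000 × 0.4196 + 0.0500 × 0.5804
     = 0.25176000 + 0.02902000
     = 0.28078000

Step 2: Apply Bayes' theorem
P(S|T) = P(T|S) × P(S) / P(T)
       = 0.25176000 / 0.28078000
       = 0.8966


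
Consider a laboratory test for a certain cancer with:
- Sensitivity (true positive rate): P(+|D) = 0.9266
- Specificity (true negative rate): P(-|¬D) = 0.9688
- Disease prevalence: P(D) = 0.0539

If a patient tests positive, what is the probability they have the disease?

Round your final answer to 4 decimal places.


Let D = has disease, + = positive test

Given:
- P(D) = 0.0539 (prevalence)
- P(+|D) = 0.9266 (sensitivity)
- P(-|¬D) = 0.9688 (specificity)
- P(+|¬D) = 0.0312 (false positive rate = 1 - specificity)

Step 1: Find P(+)
P(+) = P(+|D)P(D) + P(+|¬D)P(¬D)
     = 0.9266 × 0.0539 + 0.0312 × 0.9461
     = 0.04994374 + 0.02951832
     = 0.07946206

Step 2: Apply Bayes' theorem for P(D|+)
P(D|+) = P(+|D)P(D) / P(+)
       = 0.04994374 / 0.07946206
       = 0.6285


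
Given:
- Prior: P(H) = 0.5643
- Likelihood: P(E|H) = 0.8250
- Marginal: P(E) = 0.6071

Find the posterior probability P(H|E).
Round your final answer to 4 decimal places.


Using Bayes' theorem:

P(H|E) = P(E|H) × P(H) / P(E)
       = 0.8250 × 0.5643 / 0.6071
       = 0.46554750 / 0.6071
       = 0.7668

The evidence strengthens our belief in H.
Prior: 0.5643 → Posterior: 0.7668


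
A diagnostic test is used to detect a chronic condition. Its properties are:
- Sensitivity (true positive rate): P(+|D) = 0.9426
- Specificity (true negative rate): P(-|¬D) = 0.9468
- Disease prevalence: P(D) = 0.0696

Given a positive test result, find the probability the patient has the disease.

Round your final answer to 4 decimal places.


Let D = has disease, + = positive test

Given:
- P(D) = 0.0696 (prevalence)
- P(+|D) = 0.9426 (sensitivity)
- P(-|¬D) = 0.9468 (specificity)
- P(+|¬D) = 0.0532 (false positive rate = 1 - specificity)

Step 1: Find P(+)
P(+) = P(+|D)P(D) + P(+|¬D)P(¬D)
     = 0.9426 × 0.0696 + 0.0532 × 0.9304
     = 0.06560496 + 0.04949728
     = 0.11510224

Step 2: Apply Bayes' theorem for P(D|+)
P(D|+) = P(+|D)P(D) / P(+)
       = 0.06560496 / 0.11510224
       = 0.5700


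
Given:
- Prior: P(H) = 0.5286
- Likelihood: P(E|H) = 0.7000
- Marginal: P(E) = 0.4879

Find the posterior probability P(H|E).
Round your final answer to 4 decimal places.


Using Bayes' theorem:

P(H|E) = P(E|H) × P(H) / P(E)
       = 0.7000 × 0.5286 / 0.4879
       = 0.37002000 / 0.4879
       = 0.7584

The evidence strengthens our belief in H.
Prior: 0.5286 → Posterior: 0.7584


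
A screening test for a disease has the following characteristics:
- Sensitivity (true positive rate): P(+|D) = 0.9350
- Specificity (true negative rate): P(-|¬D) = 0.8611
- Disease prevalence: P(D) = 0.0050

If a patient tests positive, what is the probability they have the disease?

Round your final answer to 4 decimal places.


Let D = has disease, + = positive test

Given:
- P(D) = 0.0050 (prevalence)
- P(+|D) = 0.9350 (sensitivity)
- P(-|¬D) = 0.8611 (specificity)
- P(+|¬D) = 0.1389 (false positive rate = 1 - specificity)

Step 1: Find P(+)
P(+) = P(+|D)P(D) + P(+|¬D)P(¬D)
     = 0.9350 × 0.0050 + 0.1389 × 0.9950
     = 0.00467500 + 0.13820550
     = 0.14288050

Step 2: Apply Bayes' theorem for P(D|+)
P(D|+) = P(+|D)P(D) / P(+)
       = 0.00467500 / 0.14288050
       = 0.0327


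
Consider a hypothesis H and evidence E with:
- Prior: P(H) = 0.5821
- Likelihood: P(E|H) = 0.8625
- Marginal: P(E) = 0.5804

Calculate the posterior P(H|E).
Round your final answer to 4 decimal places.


Using Bayes' theorem:

P(H|E) = P(E|H) × P(H) / P(E)
       = 0.8625 × 0.5821 / 0.5804
       = 0.50206125 / 0.5804
       = 0.8650

The evidence strengthens our belief in H.
Prior: 0.5821 → Posterior: 0.8650


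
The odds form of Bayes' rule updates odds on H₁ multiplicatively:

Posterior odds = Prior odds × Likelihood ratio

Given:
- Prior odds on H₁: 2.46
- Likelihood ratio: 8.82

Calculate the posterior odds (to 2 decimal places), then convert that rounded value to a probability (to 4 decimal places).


Step 1: Calculate posterior odds
Posterior odds = Prior odds × LR
               = 2.46 × 8.82
               = 21.70

Step 2: Convert to probability
P(H₁|E) = Posterior odds / (1 + Posterior odds)
       = 21.70 / (1 + 21.70)
       = 21.70 / 22.70
       = 0.9559

The evidence increased P(H₁) from 0.7110 to 0.9559.


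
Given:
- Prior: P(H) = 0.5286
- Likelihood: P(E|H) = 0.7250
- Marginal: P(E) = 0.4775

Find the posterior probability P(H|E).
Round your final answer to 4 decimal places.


Using Bayes' theorem:

P(H|E) = P(E|H) × P(H) / P(E)
       = 0.7250 × 0.5286 / 0.4775
       = 0.38323500 / 0.4775
       = 0.8026

The evidence strengthens our belief in H.
Prior: 0.5286 → Posterior: 0.8026


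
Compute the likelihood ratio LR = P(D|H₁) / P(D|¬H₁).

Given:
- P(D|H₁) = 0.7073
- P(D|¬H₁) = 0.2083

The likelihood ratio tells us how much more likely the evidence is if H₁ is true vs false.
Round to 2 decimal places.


Likelihood Ratio (LR) = P(D|H₁) / P(D|¬H₁)

LR = 0.7073 / 0.2083
   = 3.40

The evidence is 3.40 times more likely if H₁ is true than if H₁ is false.
Because LR exceeds 1, D is evidence for H₁.


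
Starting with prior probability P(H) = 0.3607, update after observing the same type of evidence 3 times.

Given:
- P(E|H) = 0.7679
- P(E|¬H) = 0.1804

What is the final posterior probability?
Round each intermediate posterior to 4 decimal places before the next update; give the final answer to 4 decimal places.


Sequential Bayesian updating:

Initial prior: P(H) = 0.3607

Update 1:
  P(E) = 0.7679 × 0.3607 + 0.1804 × 0.6393 = 0.27698153 + 0.11532972 = 0.39231125
  P(H|E) = 0.27698153 / 0.39231125 = 0.7060

Update 2:
  P(E) = 0.7679 × 0.7060 + 0.1804 × 0.2940 = 0.54213740 + 0.05303760 = 0.59517500
  P(H|E) = 0.54213740 / 0.59517500 = 0.9109

Update 3:
  P(E) = 0.7679 × 0.9109 + 0.1804 × 0.0891 = 0.69948011 + 0.01607364 = 0.71555375
  P(H|E) = 0.69948011 / 0.71555375 = 0.9775

Final posterior: 0.9775


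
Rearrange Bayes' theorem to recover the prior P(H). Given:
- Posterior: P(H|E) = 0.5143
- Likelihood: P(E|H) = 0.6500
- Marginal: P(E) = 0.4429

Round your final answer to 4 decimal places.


From Bayes' theorem: P(H|E) = P(E|H) × P(H) / P(E)

Rearranging for P(H):
P(H) = P(H|E) × P(E) / P(E|H)
     = 0.5143 × 0.4429 / 0.6500
     = 0.22778347 / 0.6500
     = 0.3504


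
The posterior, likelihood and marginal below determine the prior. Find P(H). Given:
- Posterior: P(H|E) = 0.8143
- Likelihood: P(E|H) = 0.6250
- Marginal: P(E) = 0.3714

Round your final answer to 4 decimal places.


From Bayes' theorem: P(H|E) = P(E|H) × P(H) / P(E)

Rearranging for P(H):
P(H) = P(H|E) × P(E) / P(E|H)
     = 0.8143 × 0.3714 / 0.6250
     = 0.30243102 / 0.6250
     = 0.4839


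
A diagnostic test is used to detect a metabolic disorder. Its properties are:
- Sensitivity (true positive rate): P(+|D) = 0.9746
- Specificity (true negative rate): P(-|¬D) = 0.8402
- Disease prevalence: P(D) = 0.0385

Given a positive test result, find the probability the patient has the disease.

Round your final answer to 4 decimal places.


Let D = has disease, + = positive test

Given:
- P(D) = 0.0385 (prevalence)
- P(+|D) = 0.9746 (sensitivity)
- P(-|¬D) = 0.8402 (specificity)
- P(+|¬D) = 0.1598 (false positive rate = 1 - specificity)

Step 1: Find P(+)
P(+) = P(+|D)P(D) + P(+|¬D)P(¬D)
     = 0.9746 × 0.0385 + 0.1598 × 0.9615
     = 0.03752210 + 0.15364770
     = 0.19116980

Step 2: Apply Bayes' theorem for P(D|+)
P(D|+) = P(+|D)P(D) / P(+)
       = 0.03752210 / 0.19116980
       = 0.1963


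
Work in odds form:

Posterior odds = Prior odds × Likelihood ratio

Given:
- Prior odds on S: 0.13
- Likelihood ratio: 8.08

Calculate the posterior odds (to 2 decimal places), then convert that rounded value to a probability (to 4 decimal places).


Step 1: Calculate posterior odds
Posterior odds = Prior odds × LR
               = 0.13 × 8.08
               = 1.05

Step 2: Convert to probability
P(S|E) = Posterior odds / (1 + Posterior odds)
       = 1.05 / (1 + 1.05)
       = 1.05 / 2.05
       = 0.5122

The evidence increased P(S) from 0.1150 to 0.5122.


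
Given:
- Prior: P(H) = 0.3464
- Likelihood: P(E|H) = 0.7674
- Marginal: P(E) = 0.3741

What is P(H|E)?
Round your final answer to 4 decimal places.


Using Bayes' theorem:

P(H|E) = P(E|H) × P(H) / P(E)
       = 0.7674 × 0.3464 / 0.3741
       = 0.26582736 / 0.3741
       = 0.7106

The evidence strengthens our belief in H.
Prior: 0.3464 → Posterior: 0.7106


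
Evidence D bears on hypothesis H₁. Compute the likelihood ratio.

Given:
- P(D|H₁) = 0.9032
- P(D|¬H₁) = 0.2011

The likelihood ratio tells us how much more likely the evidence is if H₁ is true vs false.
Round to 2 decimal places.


Likelihood Ratio (LR) = P(D|H₁) / P(D|¬H₁)

LR = 0.9032 / 0.2011
   = 4.49

The evidence is 4.49 times more likely if H₁ is true than if H₁ is false.
Since LR > 1, the evidence supports H₁ over ¬H₁.


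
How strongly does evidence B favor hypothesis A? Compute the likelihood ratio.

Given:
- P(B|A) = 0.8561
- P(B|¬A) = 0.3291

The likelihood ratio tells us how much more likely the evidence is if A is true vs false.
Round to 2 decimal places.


Likelihood Ratio (LR) = P(B|A) / P(B|¬A)

LR = 0.8561 / 0.3291
   = 2.60

The evidence is 2.60 times more likely if A is true than if A is false.
LR > 1, so observing B raises the odds in favor of A.


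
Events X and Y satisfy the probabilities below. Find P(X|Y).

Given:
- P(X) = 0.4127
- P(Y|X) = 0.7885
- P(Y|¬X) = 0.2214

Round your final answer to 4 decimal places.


Bayes' theorem: P(X|Y) = P(Y|X) × P(X) / P(Y)

Step 1: Calculate P(Y) using law of total probability
P(Y) = P(Y|X)P(X) + P(Y|¬X)P(¬X)
     = 0.7885 × 0.4127 + 0.2214 × 0.5873
     = 0.32541395 + 0.13002822
     = 0.45544217

Step 2: Apply Bayes' theorem
P(X|Y) = P(Y|X) × P(X) / P(Y)
       = 0.32541395 / 0.45544217
       = 0.7145


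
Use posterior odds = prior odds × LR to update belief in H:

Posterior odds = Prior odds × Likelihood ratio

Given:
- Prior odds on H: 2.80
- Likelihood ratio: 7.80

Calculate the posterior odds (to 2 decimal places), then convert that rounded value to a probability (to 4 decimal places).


Step 1: Calculate posterior odds
Posterior odds = Prior odds × LR
               = 2.80 × 7.80
               = 21.84

Step 2: Convert to probability
P(H|E) = Posterior odds / (1 + Posterior odds)
       = 21.84 / (1 + 21.84)
       = 21.84 / 22.84
       = 0.9562

The evidence increased P(H) from 0.7368 to 0.9562.


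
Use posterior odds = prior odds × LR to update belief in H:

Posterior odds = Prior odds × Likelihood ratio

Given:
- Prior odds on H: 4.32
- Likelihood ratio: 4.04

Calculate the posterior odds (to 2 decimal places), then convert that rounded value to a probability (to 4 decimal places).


Step 1: Calculate posterior odds
Posterior odds = Prior odds × LR
               = 4.32 × 4.04
               = 17.45

Step 2: Convert to probability
P(H|E) = Posterior odds / (1 + Posterior odds)
       = 17.45 / (1 + 17.45)
       = 17.45 / 18.45
       = 0.9458

The evidence increased P(H) from 0.8120 to 0.9458.


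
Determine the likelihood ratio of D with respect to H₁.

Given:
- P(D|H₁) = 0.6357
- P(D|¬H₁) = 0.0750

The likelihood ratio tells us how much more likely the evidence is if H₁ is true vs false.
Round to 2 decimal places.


Likelihood Ratio (LR) = P(D|H₁) / P(D|¬H₁)

LR = 0.6357 / 0.0750
   = 8.48

The evidence is 8.48 times more likely if H₁ is true than if H₁ is false.
Because LR exceeds 1, D is evidence for H₁.


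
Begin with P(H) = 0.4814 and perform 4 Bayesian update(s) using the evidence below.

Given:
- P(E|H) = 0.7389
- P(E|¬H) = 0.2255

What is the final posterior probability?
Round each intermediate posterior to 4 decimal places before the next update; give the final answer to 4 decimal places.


Sequential Bayesian updating:

Initial prior: P(H) = 0.4814

Update 1:
  P(E) = 0.7389 × 0.4814 + 0.2255 × 0.5186 = 0.35570646 + 0.11694430 = 0.47265076
  P(H|E) = 0.35570646 / 0.47265076 = 0.7526

Update 2:
  P(E) = 0.7389 × 0.7526 + 0.2255 × 0.2474 = 0.55609614 + 0.05578870 = 0.61188484
  P(H|E) = 0.55609614 / 0.61188484 = 0.9088

Update 3:
  P(E) = 0.7389 × 0.9088 + 0.2255 × 0.0912 = 0.67151232 + 0.02056560 = 0.69207792
  P(H|E) = 0.67151232 / 0.69207792 = 0.9703

Update 4:
  P(E) = 0.7389 × 0.9703 + 0.2255 × 0.0297 = 0.71695467 + 0.00669735 = 0.72365202
  P(H|E) = 0.71695467 / 0.72365202 = 0.9907

Final posterior: 0.9907


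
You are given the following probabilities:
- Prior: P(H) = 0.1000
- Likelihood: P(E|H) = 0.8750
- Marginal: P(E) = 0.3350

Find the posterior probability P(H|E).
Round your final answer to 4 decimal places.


Using Bayes' theorem:

P(H|E) = P(E|H) × P(H) / P(E)
       = 0.8750 × 0.1000 / 0.3350
       = 0.08750000 / 0.3350
       = 0.2612

The evidence strengthens our belief in H.
Prior: 0.1000 → Posterior: 0.2612


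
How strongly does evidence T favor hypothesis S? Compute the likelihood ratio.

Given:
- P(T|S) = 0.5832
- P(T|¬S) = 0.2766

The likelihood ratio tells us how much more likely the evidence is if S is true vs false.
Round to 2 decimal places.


Likelihood Ratio (LR) = P(T|S) / P(T|¬S)

LR = 0.5832 / 0.2766
   = 2.11

The evidence is 2.11 times more likely if S is true than if S is false.
Since LR > 1, the evidence supports S over ¬S.


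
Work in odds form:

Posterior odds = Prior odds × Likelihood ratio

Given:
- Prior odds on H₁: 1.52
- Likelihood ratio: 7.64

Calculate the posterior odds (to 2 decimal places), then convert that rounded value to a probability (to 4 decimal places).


Step 1: Calculate posterior odds
Posterior odds = Prior odds × LR
               = 1.52 × 7.64
               = 11.61

Step 2: Convert to probability
P(H₁|E) = Posterior odds / (1 + Posterior odds)
       = 11.61 / (1 + 11.61)
       = 11.61 / 12.61
       = 0.9207

The evidence increased P(H₁) from 0.6032 to 0.9207.
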